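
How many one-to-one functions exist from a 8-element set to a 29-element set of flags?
P(29,8) = 29!/(29-8)! = 173059286400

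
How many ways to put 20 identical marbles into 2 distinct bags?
C(20+2-1, 2-1) = C(21, 1) = 21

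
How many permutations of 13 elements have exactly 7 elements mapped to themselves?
Choose the 7 fixed points C(13,7) = 1716, derange the rest: !6 = Σ_{j=0}^{6} (-1)^j·6!/j! = 720 - 720 + 360 - 120 + 30 - 6 + 1 = 265. Product = 1716 × 265 = 454740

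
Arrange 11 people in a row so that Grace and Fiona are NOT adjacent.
Total - adjacent = 11! - (11-1)!×2 = 39916800 - 7257600 = 32659200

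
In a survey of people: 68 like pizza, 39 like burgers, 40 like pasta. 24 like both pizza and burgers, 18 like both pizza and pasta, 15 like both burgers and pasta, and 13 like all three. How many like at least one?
|A∪B∪C| = 68+39+40-24-18-15+13 = 103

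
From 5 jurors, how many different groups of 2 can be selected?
C(5,2) = 5!/(2!×3!) = 10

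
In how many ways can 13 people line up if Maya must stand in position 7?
Fix one position: (13-1)! = 479001600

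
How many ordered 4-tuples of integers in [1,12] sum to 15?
Coefficient of x^15 in (x + x² + ... + x^12)^4. By inclusion-exclusion on dice exceeding 12: Σ_j (-1)^j C(4,j)·C(15-1-12j, 3) = C(4,0)·C(14,3) = 1·364 = 364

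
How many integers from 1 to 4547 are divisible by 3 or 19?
⌊4547/3⌋ + ⌊4547/19⌋ - ⌊4547/57⌋ = 1515 + 239 - 79 = 1675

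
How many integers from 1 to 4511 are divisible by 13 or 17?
⌊4511/13⌋ + ⌊4511/17⌋ - ⌊4511/221⌋ = 347 + 265 - 20 = 592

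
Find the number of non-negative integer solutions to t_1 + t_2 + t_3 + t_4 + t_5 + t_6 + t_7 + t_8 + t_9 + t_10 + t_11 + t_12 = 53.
C(53+12-1, 12-1) = C(64, 11) = 743595781824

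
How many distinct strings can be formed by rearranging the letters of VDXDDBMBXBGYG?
13! / (1! × 3! × 2! × 3! × 1! × 2! × 1!) = 43243200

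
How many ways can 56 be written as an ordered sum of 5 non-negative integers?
C(56+5-1, 5-1) = C(60, 4) = 487635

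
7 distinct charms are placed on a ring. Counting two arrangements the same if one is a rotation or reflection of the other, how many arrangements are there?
(7-1)!/2 = 720/2 = 360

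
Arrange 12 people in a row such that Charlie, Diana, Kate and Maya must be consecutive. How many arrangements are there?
Treat the 4 as one block: (12-4+1)! × 4! = 362880 × 24 = 8709120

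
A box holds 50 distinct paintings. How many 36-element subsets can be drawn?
C(50,36) = 50!/(36!×14!) = 937845656300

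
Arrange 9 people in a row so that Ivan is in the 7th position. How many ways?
Fix one position: (9-1)! = 40320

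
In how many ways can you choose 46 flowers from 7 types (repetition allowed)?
C(46+7-1, 7-1) = C(52, 6) = 20358520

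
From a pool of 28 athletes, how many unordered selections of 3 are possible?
C(28,3) = 28!/(3!×25!) = 3276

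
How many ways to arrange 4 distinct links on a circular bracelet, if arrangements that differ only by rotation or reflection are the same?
(4-1)!/2 = 6/2 = 3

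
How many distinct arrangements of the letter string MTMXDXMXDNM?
11! / (1! × 4! × 1! × 2! × 3!) = 138600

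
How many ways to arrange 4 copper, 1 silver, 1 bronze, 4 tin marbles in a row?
10! / (4! × 1! × 1! × 4!) = 6300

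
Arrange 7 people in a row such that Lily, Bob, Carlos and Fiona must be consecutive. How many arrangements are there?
Treat the 4 as one block: (7-4+1)! × 4! = 24 × 24 = 576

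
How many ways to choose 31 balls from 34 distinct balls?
C(34,31) = 34!/(31!×3!) = 5984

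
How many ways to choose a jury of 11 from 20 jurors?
C(20,11) = 20!/(11!×9!) = 167960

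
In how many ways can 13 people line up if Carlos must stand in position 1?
Fix one position: (13-1)! = 479001600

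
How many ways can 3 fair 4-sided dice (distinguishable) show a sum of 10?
Coefficient of x^10 in (x + x² + ... + x^4)^3. By inclusion-exclusion on dice exceeding 4: Σ_j (-1)^j C(3,j)·C(10-1-4j, 2) = C(3,0)·C(9,2) - C(3,1)·C(5,2) = 1·36 - 3·10 = 6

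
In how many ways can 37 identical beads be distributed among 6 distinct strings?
C(37+6-1, 6-1) = C(42, 5) = 850668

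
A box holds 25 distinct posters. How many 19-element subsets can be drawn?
C(25,19) = 25!/(19!×6!) = 177100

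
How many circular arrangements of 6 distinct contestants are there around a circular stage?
Circular: fix one position, arrange the rest. (6-1)! = 120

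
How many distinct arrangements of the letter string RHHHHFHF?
8! / (1! × 5! × 2!) = 168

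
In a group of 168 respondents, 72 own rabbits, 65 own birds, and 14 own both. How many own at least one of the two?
|A∪B| = |A| + |B| - |A∩B| = 72 + 65 - 14 = 123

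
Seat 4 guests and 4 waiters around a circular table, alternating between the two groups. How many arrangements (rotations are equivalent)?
Fix one of the guests: (4-1)! ways for the remaining guests, × 4! ways for the waiters = 6 × 24 = 144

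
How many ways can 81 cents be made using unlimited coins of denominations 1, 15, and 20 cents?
Coefficient of x^81 in 1/(1-x^1) · 1/(1-x^15) · 1/(1-x^20). Case on j = number of 20-cent coins (j = 0..4); remainder r = 81 - 20j is made from {1,15} in ⌊r/15⌋+1 ways. r = 81, 61, 41, 21, 1 → 6 + 5 + 3 + 2 + 1 = 17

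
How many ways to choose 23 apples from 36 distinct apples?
C(36,23) = 36!/(23!×13!) = 2310789600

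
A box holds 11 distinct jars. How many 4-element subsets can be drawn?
C(11,4) = 11!/(4!×7!) = 330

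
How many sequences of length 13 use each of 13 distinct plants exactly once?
13! = 6227020800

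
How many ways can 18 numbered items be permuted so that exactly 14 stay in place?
Choose the 14 fixed points C(18,14) = 3060, derange the rest: !4 = Σ_{j=0}^{4} (-1)^j·4!/j! = 24 - 24 + 12 - 4 + 1 = 9. Product = 3060 × 9 = 27540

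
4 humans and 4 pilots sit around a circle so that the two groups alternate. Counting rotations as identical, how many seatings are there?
Fix one of the humans: (4-1)! ways for the remaining humans, × 4! ways for the pilots = 6 × 24 = 144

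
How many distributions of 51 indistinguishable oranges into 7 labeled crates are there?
C(51+7-1, 7-1) = C(57, 6) = 36288252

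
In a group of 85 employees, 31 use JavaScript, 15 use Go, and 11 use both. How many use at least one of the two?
|A∪B| = |A| + |B| - |A∩B| = 31 + 15 - 11 = 35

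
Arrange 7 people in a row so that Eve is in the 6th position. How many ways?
Fix one position: (7-1)! = 720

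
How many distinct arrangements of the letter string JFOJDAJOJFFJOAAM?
16! / (3! × 5! × 3! × 3! × 1! × 1!) = 807206400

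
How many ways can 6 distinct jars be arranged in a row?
6! = 720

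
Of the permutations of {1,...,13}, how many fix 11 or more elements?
Exactly j fixed points: C(13,j)·!(13-j); sum over j ≥ 11 (derangement numbers via !m = (m-1)·(!(m-1) + !(m-2)): !0..!2 = 1, 0, 1). Σ_{j=11}^{13} C(13,j)·!(13-j) = C(13,11)·!2 + C(13,12)·!1 + C(13,13)·!0 = 78·1 + 13·0 + 1·1 = 79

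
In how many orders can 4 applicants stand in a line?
4! = 24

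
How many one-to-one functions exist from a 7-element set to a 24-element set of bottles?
P(24,7) = 24!/(24-7)! = 1744364160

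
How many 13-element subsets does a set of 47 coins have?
C(47,13) = 47!/(13!×34!) = 140676848445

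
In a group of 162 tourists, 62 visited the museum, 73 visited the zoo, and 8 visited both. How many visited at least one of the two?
|A∪B| = |A| + |B| - |A∩B| = 62 + 73 - 8 = 127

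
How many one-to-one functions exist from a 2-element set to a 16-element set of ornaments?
P(16,2) = 16!/(16-2)! = 240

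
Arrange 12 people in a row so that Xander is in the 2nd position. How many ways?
Fix one position: (12-1)! = 39916800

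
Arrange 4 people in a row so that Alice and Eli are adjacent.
Treat as block: (4-1)! × 2! = 6 × 2 = 12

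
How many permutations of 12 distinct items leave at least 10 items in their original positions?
Exactly j fixed points: C(12,j)·!(12-j); sum over j ≥ 10 (derangement numbers via !m = (m-1)·(!(m-1) + !(m-2)): !0..!2 = 1, 0, 1). Σ_{j=10}^{12} C(12,j)·!(12-j) = C(12,10)·!2 + C(12,11)·!1 + C(12,12)·!0 = 66·1 + 12·0 + 1·1 = 67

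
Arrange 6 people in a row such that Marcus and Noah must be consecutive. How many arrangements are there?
Treat the 2 as one block: (6-2+1)! × 2! = 120 × 2 = 240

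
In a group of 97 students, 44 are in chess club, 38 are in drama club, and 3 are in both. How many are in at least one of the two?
|A∪B| = |A| + |B| - |A∩B| = 44 + 38 - 3 = 79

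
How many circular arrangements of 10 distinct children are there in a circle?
Circular: fix one position, arrange the rest. (10-1)! = 362880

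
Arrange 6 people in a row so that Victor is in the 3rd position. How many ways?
Fix one position: (6-1)! = 120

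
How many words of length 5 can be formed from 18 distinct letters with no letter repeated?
P(18,5) = 18!/(18-5)! = 1028160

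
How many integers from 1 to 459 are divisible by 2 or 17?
⌊459/2⌋ + ⌊459/17⌋ - ⌊459/34⌋ = 229 + 27 - 13 = 243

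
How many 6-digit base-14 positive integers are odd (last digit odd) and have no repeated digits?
Last∈{1,3,5,7,9,11,13}. Last=0: 0. Last nonzero: 7×12×P(12,4) = 997920. Total = 997920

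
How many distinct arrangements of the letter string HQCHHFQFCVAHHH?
14! / (2! × 1! × 2! × 6! × 1! × 2!) = 15135120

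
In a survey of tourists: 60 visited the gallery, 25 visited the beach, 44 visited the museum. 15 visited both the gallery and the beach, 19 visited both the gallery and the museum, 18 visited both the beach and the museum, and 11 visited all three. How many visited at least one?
|A∪B∪C| = 60+25+44-15-19-18+11 = 88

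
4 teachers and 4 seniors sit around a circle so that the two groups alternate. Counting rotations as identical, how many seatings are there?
Fix one of the teachers: (4-1)! ways for the remaining teachers, × 4! ways for the seniors = 6 × 24 = 144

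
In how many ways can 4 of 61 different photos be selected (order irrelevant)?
C(61,4) = 61!/(4!×57!) = 521855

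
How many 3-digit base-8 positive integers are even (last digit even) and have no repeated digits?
Last∈{0,2,4,6}. Last=0: 42. Last nonzero: 3×6×P(6,1) = 108. Total = 150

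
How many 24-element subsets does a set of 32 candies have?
C(32,24) = 32!/(24!×8!) = 10518300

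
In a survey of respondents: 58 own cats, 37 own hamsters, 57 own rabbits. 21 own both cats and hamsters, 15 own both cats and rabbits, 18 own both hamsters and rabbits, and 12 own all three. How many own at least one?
|A∪B∪C| = 58+37+57-21-15-18+12 = 110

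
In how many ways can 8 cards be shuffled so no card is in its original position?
!8 = Σ_{j=0}^{8} (-1)^j·8!/j! = 40320 - 40320 + 20160 - 6720 + 1680 - 336 + 56 - 8 + 1 = 14833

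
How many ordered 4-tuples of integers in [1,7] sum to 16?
Coefficient of x^16 in (x + x² + ... + x^7)^4. By inclusion-exclusion on dice exceeding 7: Σ_j (-1)^j C(4,j)·C(16-1-7j, 3) = C(4,0)·C(15,3) - C(4,1)·C(8,3) = 1·455 - 4·56 = 231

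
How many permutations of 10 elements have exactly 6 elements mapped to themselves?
Choose the 6 fixed points C(10,6) = 210, derange the rest: !4 = Σ_{j=0}^{4} (-1)^j·4!/j! = 24 - 24 + 12 - 4 + 1 = 9. Product = 210 × 9 = 1890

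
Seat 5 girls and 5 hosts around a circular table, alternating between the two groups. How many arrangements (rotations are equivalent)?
Fix one of the girls: (5-1)! ways for the remaining girls, × 5! ways for the hosts = 24 × 120 = 2880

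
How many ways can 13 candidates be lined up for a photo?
13! = 6227020800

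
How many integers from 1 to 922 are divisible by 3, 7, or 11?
⌊922/3⌋+⌊922/7⌋+⌊922/11⌋ - ⌊922/21⌋-⌊922/33⌋-⌊922/77⌋ + ⌊922/231⌋ = 307+131+83 - 43-27-11 + 3 = 443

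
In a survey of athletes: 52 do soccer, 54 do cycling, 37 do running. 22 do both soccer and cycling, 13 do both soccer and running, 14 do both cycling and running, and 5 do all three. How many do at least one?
|A∪B∪C| = 52+54+37-22-13-14+5 = 99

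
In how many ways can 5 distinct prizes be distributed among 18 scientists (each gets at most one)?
P(18,5) = 18!/(18-5)! = 1028160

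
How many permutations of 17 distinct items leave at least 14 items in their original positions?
Exactly j fixed points: C(17,j)·!(17-j); sum over j ≥ 14 (derangement numbers via !m = (m-1)·(!(m-1) + !(m-2)): !0..!3 = 1, 0, 1, 2). Σ_{j=14}^{17} C(17,j)·!(17-j) = C(17,14)·!3 + C(17,15)·!2 + C(17,16)·!1 + C(17,17)·!0 = 680·2 + 136·1 + 17·0 + 1·1 = 1497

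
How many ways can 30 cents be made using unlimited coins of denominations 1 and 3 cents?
Coefficient of x^30 in 1/(1-x^1) · 1/(1-x^3). Use j coins of 3 for j = 0..⌊30/3⌋ = 10, the rest in 1s: 10 + 1 = 11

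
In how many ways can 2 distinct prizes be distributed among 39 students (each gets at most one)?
P(39,2) = 39!/(39-2)! = 1482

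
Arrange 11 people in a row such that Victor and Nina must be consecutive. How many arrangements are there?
Treat the 2 as one block: (11-2+1)! × 2! = 3628800 × 2 = 7257600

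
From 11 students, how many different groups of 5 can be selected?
C(11,5) = 11!/(5!×6!) = 462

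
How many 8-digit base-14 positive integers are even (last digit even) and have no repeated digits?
Last∈{0,2,4,6,8,10,12}. Last=0: 8648640. Last nonzero: 6×12×P(12,6) = 47900160. Total = 56548800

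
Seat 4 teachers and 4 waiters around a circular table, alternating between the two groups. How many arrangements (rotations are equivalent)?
Fix one of the teachers: (4-1)! ways for the remaining teachers, × 4! ways for the waiters = 6 × 24 = 144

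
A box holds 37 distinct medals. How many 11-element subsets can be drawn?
C(37,11) = 37!/(11!×26!) = 854992152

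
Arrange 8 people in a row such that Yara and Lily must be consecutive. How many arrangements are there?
Treat the 2 as one block: (8-2+1)! × 2! = 5040 × 2 = 10080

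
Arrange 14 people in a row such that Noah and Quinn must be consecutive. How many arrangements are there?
Treat the 2 as one block: (14-2+1)! × 2! = 6227020800 × 2 = 12454041600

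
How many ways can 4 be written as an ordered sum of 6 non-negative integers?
C(4+6-1, 6-1) = C(9, 5) = 126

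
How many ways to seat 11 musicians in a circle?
Circular: fix one position, arrange the rest. (11-1)! = 3628800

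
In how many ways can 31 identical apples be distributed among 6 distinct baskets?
C(31+6-1, 6-1) = C(36, 5) = 376992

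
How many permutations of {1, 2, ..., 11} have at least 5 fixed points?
Exactly j fixed points: C(11,j)·!(11-j); sum over j ≥ 5 (derangement numbers via !m = (m-1)·(!(m-1) + !(m-2)): !0..!6 = 1, 0, 1, 2, 9, 44, 265). Σ_{j=5}^{11} C(11,j)·!(11-j) = C(11,5)·!6 + C(11,6)·!5 + C(11,7)·!4 + C(11,8)·!3 + C(11,9)·!2 + C(11,10)·!1 + C(11,11)·!0 = 462·265 + 462·44 + 330·9 + 165·2 + 55·1 + 11·0 + 1·1 = 146114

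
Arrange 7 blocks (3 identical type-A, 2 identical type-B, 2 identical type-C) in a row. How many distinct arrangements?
7! / (3! × 2! × 2!) = 210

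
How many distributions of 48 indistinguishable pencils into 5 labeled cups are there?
C(48+5-1, 5-1) = C(52, 4) = 270725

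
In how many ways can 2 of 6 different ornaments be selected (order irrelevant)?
C(6,2) = 6!/(2!×4!) = 15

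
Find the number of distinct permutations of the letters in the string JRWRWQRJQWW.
11! / (2! × 2! × 4! × 3!) = 69300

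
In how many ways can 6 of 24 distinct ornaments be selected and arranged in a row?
P(24,6) = 24!/(24-6)! = 96909120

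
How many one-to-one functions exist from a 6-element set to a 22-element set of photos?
P(22,6) = 22!/(22-6)! = 53721360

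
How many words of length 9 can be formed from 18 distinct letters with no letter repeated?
P(18,9) = 18!/(18-9)! = 17643225600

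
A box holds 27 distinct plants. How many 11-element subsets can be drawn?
C(27,11) = 27!/(11!×16!) = 13037895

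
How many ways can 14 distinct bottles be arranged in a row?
14! = 87178291200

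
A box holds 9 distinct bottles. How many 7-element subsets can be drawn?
C(9,7) = 9!/(7!×2!) = 36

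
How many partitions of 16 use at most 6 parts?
By conjugation, equals partitions of 16 into parts ≤ 6. Let r_j(i) = number of partitions of i into parts ≤ j, for i = 0..16. r_1(i) = 1 for all i; r_j(i) = r_{j-1}(i) + r_j(i-j). Rows j = 2..6: ≤2: 1 1 2 2 3 3 4 4 5 5 6 6 7 7 8 8 9; ≤3: 1 1 2 3 4 5 7 8 10 12 14 16 19 21 24 27 30; ≤4: 1 1 2 3 5 6 9 11 15 18 23 27 34 39 47 54 64; ≤5: 1 1 2 3 5 7 10 13 18 23 30 37 47 57 70 84 101; ≤6: 1 1 2 3 5 7 11 14 20 26 35 44 58 71 90 110 136. r_6(16) = 136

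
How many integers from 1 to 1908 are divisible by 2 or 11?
⌊1908/2⌋ + ⌊1908/11⌋ - ⌊1908/22⌋ = 954 + 173 - 86 = 1041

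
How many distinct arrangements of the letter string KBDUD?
5! / (1! × 2! × 1! × 1!) = 60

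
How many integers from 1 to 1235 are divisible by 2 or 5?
⌊1235/2⌋ + ⌊1235/5⌋ - ⌊1235/10⌋ = 617 + 247 - 123 = 741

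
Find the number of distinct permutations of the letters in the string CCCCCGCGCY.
10! / (7! × 1! × 2!) = 360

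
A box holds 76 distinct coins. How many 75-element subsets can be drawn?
C(76,75) = 76!/(75!×1!) = 76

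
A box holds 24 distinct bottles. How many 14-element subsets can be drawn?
C(24,14) = 24!/(14!×10!) = 1961256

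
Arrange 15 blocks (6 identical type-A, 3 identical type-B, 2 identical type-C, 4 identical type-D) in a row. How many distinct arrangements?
15! / (6! × 3! × 2! × 4!) = 6306300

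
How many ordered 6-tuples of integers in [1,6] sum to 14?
Coefficient of x^14 in (x + x² + ... + x^6)^6. By inclusion-exclusion on dice exceeding 6: Σ_j (-1)^j C(6,j)·C(14-1-6j, 5) = C(6,0)·C(13,5) - C(6,1)·C(7,5) = 1·1287 - 6·21 = 1161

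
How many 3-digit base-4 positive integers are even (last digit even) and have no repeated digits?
Last∈{0,2}. Last=0: 6. Last nonzero: 1×2×P(2,1) = 4. Total = 10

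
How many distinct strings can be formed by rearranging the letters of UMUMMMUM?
8! / (5! × 3!) = 56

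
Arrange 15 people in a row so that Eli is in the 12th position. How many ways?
Fix one position: (15-1)! = 87178291200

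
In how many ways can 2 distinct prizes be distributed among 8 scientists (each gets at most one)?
P(8,2) = 8!/(8-2)! = 56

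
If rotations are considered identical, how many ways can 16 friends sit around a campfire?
Circular: fix one position, arrange the rest. (16-1)! = 1307674368000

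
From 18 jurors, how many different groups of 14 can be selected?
C(18,14) = 18!/(14!×4!) = 3060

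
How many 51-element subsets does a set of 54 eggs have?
C(54,51) = 54!/(51!×3!) = 24804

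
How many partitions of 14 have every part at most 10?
Let r_j(i) = number of partitions of i into parts ≤ j, for i = 0..14. r_1(i) = 1 for all i; r_j(i) = r_{j-1}(i) + r_j(i-j). Rows j = 2..10: ≤2: 1 1 2 2 3 3 4 4 5 5 6 6 7 7 8; ≤3: 1 1 2 3 4 5 7 8 10 12 14 16 19 21 24; ≤4: 1 1 2 3 5 6 9 11 15 18 23 27 34 39 47; ≤5: 1 1 2 3 5 7 10 13 18 23 30 37 47 57 70; ≤6: 1 1 2 3 5 7 11 14 20 26 35 44 58 71 90; ≤7: 1 1 2 3 5 7 11 15 21 28 38 49 65 82 105; ≤8: 1 1 2 3 5 7 11 15 22 29 40 52 70 89 116; ≤9: 1 1 2 3 5 7 11 15 22 30 41 54 73 94 123; ≤10: 1 1 2 3 5 7 11 15 22 30 42 55 75 97 128. r_10(14) = 128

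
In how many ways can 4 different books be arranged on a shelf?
4! = 24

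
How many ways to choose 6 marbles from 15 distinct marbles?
C(15,6) = 15!/(6!×9!) = 5005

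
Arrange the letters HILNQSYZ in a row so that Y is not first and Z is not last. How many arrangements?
By inclusion-exclusion: 8! - 2×(8-1)! + (8-2)! = 40320 - 10080 + 720 = 30960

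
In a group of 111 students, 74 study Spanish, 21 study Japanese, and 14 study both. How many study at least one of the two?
|A∪B| = |A| + |B| - |A∩B| = 74 + 21 - 14 = 81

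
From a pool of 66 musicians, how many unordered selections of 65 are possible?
C(66,65) = 66!/(65!×1!) = 66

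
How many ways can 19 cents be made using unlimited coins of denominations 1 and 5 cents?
Coefficient of x^19 in 1/(1-x^1) · 1/(1-x^5). Use j coins of 5 for j = 0..⌊19/5⌋ = 3, the rest in 1s: 3 + 1 = 4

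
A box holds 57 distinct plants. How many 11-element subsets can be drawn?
C(57,11) = 57!/(11!×46!) = 184509266760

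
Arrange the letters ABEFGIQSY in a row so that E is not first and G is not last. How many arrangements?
By inclusion-exclusion: 9! - 2×(9-1)! + (9-2)! = 362880 - 80640 + 5040 = 287280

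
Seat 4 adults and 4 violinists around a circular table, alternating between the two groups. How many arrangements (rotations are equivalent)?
Fix one of the adults: (4-1)! ways for the remaining adults, × 4! ways for the violinists = 6 × 24 = 144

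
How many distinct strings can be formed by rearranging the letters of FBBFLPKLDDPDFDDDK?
17! / (6! × 2! × 2! × 2! × 3! × 2!) = 5145940800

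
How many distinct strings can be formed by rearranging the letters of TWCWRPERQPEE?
12! / (1! × 2! × 1! × 1! × 2! × 2! × 3!) = 9979200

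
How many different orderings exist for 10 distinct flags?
10! = 3628800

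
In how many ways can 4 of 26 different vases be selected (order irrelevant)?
C(26,4) = 26!/(4!×22!) = 14950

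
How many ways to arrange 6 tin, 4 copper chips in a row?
10! / (6! × 4!) = 210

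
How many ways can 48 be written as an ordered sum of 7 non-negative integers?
C(48+7-1, 7-1) = C(54, 6) = 25827165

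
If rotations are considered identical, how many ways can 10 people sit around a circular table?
Circular: fix one position, arrange the rest. (10-1)! = 362880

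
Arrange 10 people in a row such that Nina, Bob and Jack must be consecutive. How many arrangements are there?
Treat the 3 as one block: (10-3+1)! × 3! = 40320 × 6 = 241920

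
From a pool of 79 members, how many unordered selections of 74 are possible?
C(79,74) = 79!/(74!×5!) = 22537515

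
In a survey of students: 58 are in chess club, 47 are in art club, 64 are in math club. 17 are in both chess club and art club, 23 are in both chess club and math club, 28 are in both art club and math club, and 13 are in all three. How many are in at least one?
|A∪B∪C| = 58+47+64-17-23-28+13 = 114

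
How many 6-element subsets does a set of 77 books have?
C(77,6) = 77!/(6!×71!) = 237093780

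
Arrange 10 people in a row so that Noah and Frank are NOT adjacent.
Total - adjacent = 10! - (10-1)!×2 = 3628800 - 725760 = 2903040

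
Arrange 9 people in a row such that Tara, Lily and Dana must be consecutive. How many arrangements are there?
Treat the 3 as one block: (9-3+1)! × 3! = 5040 × 6 = 30240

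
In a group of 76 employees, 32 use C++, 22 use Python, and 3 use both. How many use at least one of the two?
|A∪B| = |A| + |B| - |A∩B| = 32 + 22 - 3 = 51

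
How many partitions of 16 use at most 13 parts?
By conjugation, equals partitions of 16 into parts ≤ 13. Let r_j(i) = number of partitions of i into parts ≤ j, for i = 0..16. r_1(i) = 1 for all i; r_j(i) = r_{j-1}(i) + r_j(i-j). Rows j = 2..13: ≤2: 1 1 2 2 3 3 4 4 5 5 6 6 7 7 8 8 9; ≤3: 1 1 2 3 4 5 7 8 10 12 14 16 19 21 24 27 30; ≤4: 1 1 2 3 5 6 9 11 15 18 23 27 34 39 47 54 64; ≤5: 1 1 2 3 5 7 10 13 18 23 30 37 47 57 70 84 101; ≤6: 1 1 2 3 5 7 11 14 20 26 35 44 58 71 90 110 136; ≤7: 1 1 2 3 5 7 11 15 21 28 38 49 65 82 105 131 164; ≤8: 1 1 2 3 5 7 11 15 22 29 40 52 70 89 116 146 186; ≤9: 1 1 2 3 5 7 11 15 22 30 41 54 73 94 123 157 201; ≤10: 1 1 2 3 5 7 11 15 22 30 42 55 75 97 128 164 212; ≤11: 1 1 2 3 5 7 11 15 22 30 42 56 76 99 131 169 219; ≤12: 1 1 2 3 5 7 11 15 22 30 42 56 77 100 133 172 224; ≤13: 1 1 2 3 5 7 11 15 22 30 42 56 77 101 134 174 227. r_13(16) = 227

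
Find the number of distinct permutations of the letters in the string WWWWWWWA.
8! / (7! × 1!) = 8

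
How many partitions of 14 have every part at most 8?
Let r_j(i) = number of partitions of i into parts ≤ j, for i = 0..14. r_1(i) = 1 for all i; r_j(i) = r_{j-1}(i) + r_j(i-j). Rows j = 2..8: ≤2: 1 1 2 2 3 3 4 4 5 5 6 6 7 7 8; ≤3: 1 1 2 3 4 5 7 8 10 12 14 16 19 21 24; ≤4: 1 1 2 3 5 6 9 11 15 18 23 27 34 39 47; ≤5: 1 1 2 3 5 7 10 13 18 23 30 37 47 57 70; ≤6: 1 1 2 3 5 7 11 14 20 26 35 44 58 71 90; ≤7: 1 1 2 3 5 7 11 15 21 28 38 49 65 82 105; ≤8: 1 1 2 3 5 7 11 15 22 29 40 52 70 89 116. r_8(14) = 116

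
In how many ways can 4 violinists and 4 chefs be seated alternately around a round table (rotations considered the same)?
Fix one of the violinists: (4-1)! ways for the remaining violinists, × 4! ways for the chefs = 6 × 24 = 144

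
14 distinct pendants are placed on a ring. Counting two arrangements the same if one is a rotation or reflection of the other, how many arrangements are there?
(14-1)!/2 = 6227020800/2 = 3113510400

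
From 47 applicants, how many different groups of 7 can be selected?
C(47,7) = 47!/(7!×40!) = 62891499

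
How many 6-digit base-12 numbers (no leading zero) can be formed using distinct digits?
First digit: 11 choices (nonzero). Then descending: 11 × 11 × 10 × 9 × 8 × 7 = 609840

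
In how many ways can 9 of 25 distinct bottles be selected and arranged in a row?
P(25,9) = 25!/(25-9)! = 741354768000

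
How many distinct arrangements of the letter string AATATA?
6! / (4! × 2!) = 15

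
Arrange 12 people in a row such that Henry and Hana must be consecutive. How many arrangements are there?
Treat the 2 as one block: (12-2+1)! × 2! = 39916800 × 2 = 79833600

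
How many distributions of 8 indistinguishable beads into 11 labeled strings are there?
C(8+11-1, 11-1) = C(18, 10) = 43758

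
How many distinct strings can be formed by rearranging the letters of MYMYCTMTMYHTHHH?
15! / (4! × 3! × 3! × 1! × 4!) = 63063000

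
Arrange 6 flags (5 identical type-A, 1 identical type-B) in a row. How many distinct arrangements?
6! / (5! × 1!) = 6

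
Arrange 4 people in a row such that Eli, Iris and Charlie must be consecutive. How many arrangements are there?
Treat the 3 as one block: (4-3+1)! × 3! = 2 × 6 = 12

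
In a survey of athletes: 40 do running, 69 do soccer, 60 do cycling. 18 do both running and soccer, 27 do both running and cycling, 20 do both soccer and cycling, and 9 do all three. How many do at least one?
|A∪B∪C| = 40+69+60-18-27-20+9 = 113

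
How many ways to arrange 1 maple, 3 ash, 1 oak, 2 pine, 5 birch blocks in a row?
12! / (1! × 3! × 1! × 2! × 5!) = 332640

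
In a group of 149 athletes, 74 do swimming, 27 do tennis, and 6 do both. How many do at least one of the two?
|A∪B| = |A| + |B| - |A∩B| = 74 + 27 - 6 = 95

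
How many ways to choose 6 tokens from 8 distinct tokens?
C(8,6) = 8!/(6!×2!) = 28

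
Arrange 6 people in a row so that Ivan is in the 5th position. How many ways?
Fix one position: (6-1)! = 120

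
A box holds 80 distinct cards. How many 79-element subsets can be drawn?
C(80,79) = 80!/(79!×1!) = 80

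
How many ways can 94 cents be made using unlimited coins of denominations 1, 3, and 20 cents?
Coefficient of x^94 in 1/(1-x^1) · 1/(1-x^3) · 1/(1-x^20). Case on j = number of 20-cent coins (j = 0..4); remainder r = 94 - 20j is made from {1,3} in ⌊r/3⌋+1 ways. r = 94, 74, 54, 34, 14 → 32 + 25 + 19 + 12 + 5 = 93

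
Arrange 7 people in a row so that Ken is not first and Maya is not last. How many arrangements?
By inclusion-exclusion: 7! - 2×(7-1)! + (7-2)! = 5040 - 1440 + 120 = 3720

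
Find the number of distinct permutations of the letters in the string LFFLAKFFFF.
10! / (1! × 6! × 2! × 1!) = 2520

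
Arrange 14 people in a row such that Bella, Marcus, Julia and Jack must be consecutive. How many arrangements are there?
Treat the 4 as one block: (14-4+1)! × 4! = 39916800 × 24 = 958003200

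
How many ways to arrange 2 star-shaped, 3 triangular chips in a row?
5! / (2! × 3!) = 10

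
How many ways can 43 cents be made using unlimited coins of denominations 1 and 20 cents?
Coefficient of x^43 in 1/(1-x^1) · 1/(1-x^20). Use j coins of 20 for j = 0..⌊43/20⌋ = 2, the rest in 1s: 2 + 1 = 3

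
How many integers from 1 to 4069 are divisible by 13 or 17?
⌊4069/13⌋ + ⌊4069/17⌋ - ⌊4069/221⌋ = 313 + 239 - 18 = 534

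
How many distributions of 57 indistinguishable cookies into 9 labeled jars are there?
C(57+9-1, 9-1) = C(65, 8) = 5047381560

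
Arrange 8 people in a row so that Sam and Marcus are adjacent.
Treat as block: (8-1)! × 2! = 5040 × 2 = 10080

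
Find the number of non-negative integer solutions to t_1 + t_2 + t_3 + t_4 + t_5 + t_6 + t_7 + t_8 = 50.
C(50+8-1, 8-1) = C(57, 7) = 264385836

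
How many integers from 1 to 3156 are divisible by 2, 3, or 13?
⌊3156/2⌋+⌊3156/3⌋+⌊3156/13⌋ - ⌊3156/6⌋-⌊3156/26⌋-⌊3156/39⌋ + ⌊3156/78⌋ = 1578+1052+242 - 526-121-80 + 40 = 2185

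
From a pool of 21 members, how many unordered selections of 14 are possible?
C(21,14) = 21!/(14!×7!) = 116280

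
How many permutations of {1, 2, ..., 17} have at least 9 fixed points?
Exactly j fixed points: C(17,j)·!(17-j); sum over j ≥ 9 (derangement numbers via !m = (m-1)·(!(m-1) + !(m-2)): !0..!8 = 1, 0, 1, 2, 9, 44, 265, 1854, 14833). Σ_{j=9}^{17} C(17,j)·!(17-j) = C(17,9)·!8 + C(17,10)·!7 + C(17,11)·!6 + C(17,12)·!5 + C(17,13)·!4 + C(17,14)·!3 + C(17,15)·!2 + C(17,16)·!1 + C(17,17)·!0 = 24310·14833 + 19448·1854 + 12376·265 + 6188·44 + 2380·9 + 680·2 + 136·1 + 17·0 + 1·1 = 400221651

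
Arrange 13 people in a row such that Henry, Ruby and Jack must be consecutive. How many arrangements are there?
Treat the 3 as one block: (13-3+1)! × 3! = 39916800 × 6 = 239500800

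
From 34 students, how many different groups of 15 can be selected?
C(34,15) = 34!/(15!×19!) = 1855967520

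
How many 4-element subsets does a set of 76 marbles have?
C(76,4) = 76!/(4!×72!) = 1282975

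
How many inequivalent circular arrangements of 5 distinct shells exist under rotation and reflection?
(5-1)!/2 = 24/2 = 12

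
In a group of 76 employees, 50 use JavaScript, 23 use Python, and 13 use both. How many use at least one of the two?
|A∪B| = |A| + |B| - |A∩B| = 50 + 23 - 13 = 60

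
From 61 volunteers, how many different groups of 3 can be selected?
C(61,3) = 61!/(3!×58!) = 35990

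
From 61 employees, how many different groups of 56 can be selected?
C(61,56) = 61!/(56!×5!) = 5949147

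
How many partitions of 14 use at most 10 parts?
By conjugation, equals partitions of 14 into parts ≤ 10. Let r_j(i) = number of partitions of i into parts ≤ j, for i = 0..14. r_1(i) = 1 for all i; r_j(i) = r_{j-1}(i) + r_j(i-j). Rows j = 2..10: ≤2: 1 1 2 2 3 3 4 4 5 5 6 6 7 7 8; ≤3: 1 1 2 3 4 5 7 8 10 12 14 16 19 21 24; ≤4: 1 1 2 3 5 6 9 11 15 18 23 27 34 39 47; ≤5: 1 1 2 3 5 7 10 13 18 23 30 37 47 57 70; ≤6: 1 1 2 3 5 7 11 14 20 26 35 44 58 71 90; ≤7: 1 1 2 3 5 7 11 15 21 28 38 49 65 82 105; ≤8: 1 1 2 3 5 7 11 15 22 29 40 52 70 89 116; ≤9: 1 1 2 3 5 7 11 15 22 30 41 54 73 94 123; ≤10: 1 1 2 3 5 7 11 15 22 30 42 55 75 97 128. r_10(14) = 128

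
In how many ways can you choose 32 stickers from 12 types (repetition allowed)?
C(32+12-1, 12-1) = C(43, 11) = 5752004349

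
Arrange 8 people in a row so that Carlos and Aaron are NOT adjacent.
Total - adjacent = 8! - (8-1)!×2 = 40320 - 10080 = 30240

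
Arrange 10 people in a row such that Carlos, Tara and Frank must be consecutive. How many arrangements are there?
Treat the 3 as one block: (10-3+1)! × 3! = 40320 × 6 = 241920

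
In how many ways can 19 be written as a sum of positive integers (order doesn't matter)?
Pentagonal recurrence p(n) = p(n-1) + p(n-2) - p(n-5) - p(n-7) + p(n-12) + p(n-15) - ... gives p(0..18) = 1, 1, 2, 3, 5, 7, 11, 15, 22, 30, 42, 56, 77, 101, 135, 176, 231, 297, 385. p(19) = p(18) + p(17) - p(14) - p(12) + p(7) + p(4) = 385 + 297 - 135 - 77 + 15 + 5 = 490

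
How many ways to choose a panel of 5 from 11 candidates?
C(11,5) = 11!/(5!×6!) = 462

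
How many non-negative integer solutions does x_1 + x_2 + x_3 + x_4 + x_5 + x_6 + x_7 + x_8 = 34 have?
C(34+8-1, 8-1) = C(41, 7) = 22481940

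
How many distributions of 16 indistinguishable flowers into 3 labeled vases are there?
C(16+3-1, 3-1) = C(18, 2) = 153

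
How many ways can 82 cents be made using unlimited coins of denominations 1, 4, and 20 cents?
Coefficient of x^82 in 1/(1-x^1) · 1/(1-x^4) · 1/(1-x^20). Case on j = number of 20-cent coins (j = 0..4); remainder r = 82 - 20j is made from {1,4} in ⌊r/4⌋+1 ways. r = 82, 62, 42, 22, 2 → 21 + 16 + 11 + 6 + 1 = 55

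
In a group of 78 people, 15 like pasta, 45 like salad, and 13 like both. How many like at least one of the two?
|A∪B| = |A| + |B| - |A∩B| = 15 + 45 - 13 = 47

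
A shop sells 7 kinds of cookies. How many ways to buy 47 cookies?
C(47+7-1, 7-1) = C(53, 6) = 22957480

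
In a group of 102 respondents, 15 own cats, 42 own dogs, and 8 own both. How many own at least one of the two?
|A∪B| = |A| + |B| - |A∩B| = 15 + 42 - 8 = 49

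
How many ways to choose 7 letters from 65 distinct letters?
C(65,7) = 65!/(7!×58!) = 696190560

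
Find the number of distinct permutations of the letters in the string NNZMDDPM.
8! / (2! × 2! × 1! × 1! × 2!) = 5040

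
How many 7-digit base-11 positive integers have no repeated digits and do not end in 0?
Last digit: 10 nonzero choices. First digit: 9 (nonzero, ≠last). Middle 5: P(9,5) = 15120. Total = 1360800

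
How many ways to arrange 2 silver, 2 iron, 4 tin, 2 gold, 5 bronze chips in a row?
15! / (2! × 2! × 4! × 2! × 5!) = 56756700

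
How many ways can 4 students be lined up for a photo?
4! = 24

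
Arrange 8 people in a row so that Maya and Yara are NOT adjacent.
Total - adjacent = 8! - (8-1)!×2 = 40320 - 10080 = 30240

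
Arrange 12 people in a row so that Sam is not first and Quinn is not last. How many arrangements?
By inclusion-exclusion: 12! - 2×(12-1)! + (12-2)! = 479001600 - 79833600 + 3628800 = 402796800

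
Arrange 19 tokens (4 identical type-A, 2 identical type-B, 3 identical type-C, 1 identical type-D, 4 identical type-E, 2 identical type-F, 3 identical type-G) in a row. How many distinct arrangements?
19! / (4! × 2! × 3! × 1! × 4! × 2! × 3!) = 1466593128000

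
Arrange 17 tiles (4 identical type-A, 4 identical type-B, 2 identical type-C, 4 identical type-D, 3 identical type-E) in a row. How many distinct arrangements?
17! / (4! × 4! × 2! × 4! × 3!) = 2144142000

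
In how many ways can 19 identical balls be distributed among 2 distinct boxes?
C(19+2-1, 2-1) = C(20, 1) = 20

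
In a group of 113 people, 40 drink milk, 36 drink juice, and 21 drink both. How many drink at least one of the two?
|A∪B| = |A| + |B| - |A∩B| = 40 + 36 - 21 = 55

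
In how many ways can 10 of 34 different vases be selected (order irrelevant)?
C(34,10) = 34!/(10!×24!) = 131128140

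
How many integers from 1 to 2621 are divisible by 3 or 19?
⌊2621/3⌋ + ⌊2621/19⌋ - ⌊2621/57⌋ = 873 + 137 - 45 = 965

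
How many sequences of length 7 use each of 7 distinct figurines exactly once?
7! = 5040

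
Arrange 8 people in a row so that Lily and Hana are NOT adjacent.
Total - adjacent = 8! - (8-1)!×2 = 40320 - 10080 = 30240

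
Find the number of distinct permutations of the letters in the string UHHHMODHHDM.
11! / (2! × 1! × 2! × 1! × 5!) = 83160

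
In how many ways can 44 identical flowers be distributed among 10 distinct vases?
C(44+10-1, 10-1) = C(53, 9) = 4431613550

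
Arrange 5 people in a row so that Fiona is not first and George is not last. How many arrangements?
By inclusion-exclusion: 5! - 2×(5-1)! + (5-2)! = 120 - 48 + 6 = 78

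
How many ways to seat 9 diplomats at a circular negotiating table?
Circular: fix one position, arrange the rest. (9-1)! = 40320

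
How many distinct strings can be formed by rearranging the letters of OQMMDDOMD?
9! / (3! × 1! × 2! × 3!) = 5040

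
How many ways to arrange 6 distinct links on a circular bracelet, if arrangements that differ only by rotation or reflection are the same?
(6-1)!/2 = 120/2 = 60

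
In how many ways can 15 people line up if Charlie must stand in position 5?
Fix one position: (15-1)! = 87178291200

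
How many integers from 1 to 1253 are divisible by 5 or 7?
⌊1253/5⌋ + ⌊1253/7⌋ - ⌊1253/35⌋ = 250 + 179 - 35 = 394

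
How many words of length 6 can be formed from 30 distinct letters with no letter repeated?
P(30,6) = 30!/(30-6)! = 427518000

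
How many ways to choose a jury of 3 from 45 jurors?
C(45,3) = 45!/(3!×42!) = 14190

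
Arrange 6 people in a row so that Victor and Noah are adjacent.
Treat as block: (6-1)! × 2! = 120 × 2 = 240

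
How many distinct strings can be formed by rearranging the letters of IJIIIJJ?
7! / (4! × 3!) = 35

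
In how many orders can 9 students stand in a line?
9! = 362880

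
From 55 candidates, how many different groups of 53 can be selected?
C(55,53) = 55!/(53!×2!) = 1485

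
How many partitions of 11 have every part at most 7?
Let r_j(i) = number of partitions of i into parts ≤ j, for i = 0..11. r_1(i) = 1 for all i; r_j(i) = r_{j-1}(i) + r_j(i-j). Rows j = 2..7: ≤2: 1 1 2 2 3 3 4 4 5 5 6 6; ≤3: 1 1 2 3 4 5 7 8 10 12 14 16; ≤4: 1 1 2 3 5 6 9 11 15 18 23 27; ≤5: 1 1 2 3 5 7 10 13 18 23 30 37; ≤6: 1 1 2 3 5 7 11 14 20 26 35 44; ≤7: 1 1 2 3 5 7 11 15 21 28 38 49. r_7(11) = 49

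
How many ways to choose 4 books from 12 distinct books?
C(12,4) = 12!/(4!×8!) = 495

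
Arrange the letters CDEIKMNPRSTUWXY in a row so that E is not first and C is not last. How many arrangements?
By inclusion-exclusion: 15! - 2×(15-1)! + (15-2)! = 1307674368000 - 174356582400 + 6227020800 = 1139544806400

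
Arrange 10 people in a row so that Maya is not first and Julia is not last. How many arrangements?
By inclusion-exclusion: 10! - 2×(10-1)! + (10-2)! = 3628800 - 725760 + 40320 = 2943360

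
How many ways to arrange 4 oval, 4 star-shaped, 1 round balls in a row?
9! / (4! × 4! × 1!) = 630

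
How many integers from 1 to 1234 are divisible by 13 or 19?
⌊1234/13⌋ + ⌊1234/19⌋ - ⌊1234/247⌋ = 94 + 64 - 4 = 154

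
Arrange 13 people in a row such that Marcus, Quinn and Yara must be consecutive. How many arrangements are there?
Treat the 3 as one block: (13-3+1)! × 3! = 39916800 × 6 = 239500800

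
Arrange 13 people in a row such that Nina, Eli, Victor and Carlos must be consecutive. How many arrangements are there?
Treat the 4 as one block: (13-4+1)! × 4! = 3628800 × 24 = 87091200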